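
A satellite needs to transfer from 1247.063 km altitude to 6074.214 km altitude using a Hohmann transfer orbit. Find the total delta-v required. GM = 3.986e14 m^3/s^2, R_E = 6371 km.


r1 = 7618.0630 km = 7.618063e+06 m
r2 = 12445.2140 km = 1.2445214e+07 m
dv1 = sqrt(mu/r1)*(sqrt(2*r2/(r1+r2)) - 1) = 823.3173 m/s
dv2 = sqrt(mu/r2)*(1 - sqrt(2*r1/(r1+r2))) = 727.5806 m/s
total dv = |dv1| + |dv2| = 823.3173 + 727.5806 = 1550.8979 m/s = 1.5509 km/s

1.5509 km/s


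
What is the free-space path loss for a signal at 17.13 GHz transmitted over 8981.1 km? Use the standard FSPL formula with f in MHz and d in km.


f = 17.13 GHz = 17130.0000 MHz
d = 8981.1 km
FSPL = 32.44 + 20*log10(17130.0000) + 20*log10(8981.1)
FSPL = 32.44 + 84.6751 + 79.0666
FSPL = 196.1817 dB

196.1817 dB


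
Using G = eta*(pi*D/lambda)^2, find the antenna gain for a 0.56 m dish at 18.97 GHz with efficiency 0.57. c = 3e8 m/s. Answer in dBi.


lambda = c/f = 3e8 / 1.897e+10 = 0.01581444 m
G = eta*(pi*D/lambda)^2 = 0.57*(pi*0.56/0.01581444)^2
G = 7054.1194 (linear)
G = 10*log10(7054.1194) = 38.4844 dBi

38.4844 dBi


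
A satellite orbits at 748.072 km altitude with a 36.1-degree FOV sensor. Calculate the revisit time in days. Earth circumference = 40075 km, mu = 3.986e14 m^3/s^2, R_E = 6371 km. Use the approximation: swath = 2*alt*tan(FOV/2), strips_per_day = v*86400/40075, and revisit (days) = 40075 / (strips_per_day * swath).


swath = 2*748.072*tan(0.3150319) = 487.5705 km
v = sqrt(mu/r) = 7482.6762 m/s = 7.4827 km/s
strips/day = v*86400/40075 = 7.4827*86400/40075 = 16.1323
coverage/day = strips * swath = 16.1323 * 487.5705 = 7865.6500 km
revisit = 40075 / 7865.6500 = 5.0949 days

5.0949 days


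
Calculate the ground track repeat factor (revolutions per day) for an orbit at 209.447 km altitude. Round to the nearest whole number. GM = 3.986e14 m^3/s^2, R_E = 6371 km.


r = 6.580447e+06 m
T = 2*pi*sqrt(r^3/mu) = 5312.4434 s = 88.5407 min
revs/day = 1440 / 88.5407 = 16.2637
Rounded: 16 revolutions per day

16 revolutions per day


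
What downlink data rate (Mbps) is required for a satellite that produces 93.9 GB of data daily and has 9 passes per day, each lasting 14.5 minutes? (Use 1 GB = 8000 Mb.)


total contact time = 9 * 14.5 * 60 = 7830.0000 s
data = 93.9 GB = 751200.0000 Mb
rate = 751200.0000 / 7830.0000 = 95.9387 Mbps

95.9387 Mbps


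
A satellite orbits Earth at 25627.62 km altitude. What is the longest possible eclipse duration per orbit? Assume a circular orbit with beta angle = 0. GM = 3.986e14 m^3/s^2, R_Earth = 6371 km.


r = 31998.6200 km
T = 949.4167 min
Eclipse fraction = arcsin(R_E/r)/pi = arcsin(6371.0000/31998.6200)/pi
= arcsin(0.1991023)/pi = 0.06380262
Eclipse duration = 0.06380262 * 949.4167 = 60.5753 min

60.5753 minutes


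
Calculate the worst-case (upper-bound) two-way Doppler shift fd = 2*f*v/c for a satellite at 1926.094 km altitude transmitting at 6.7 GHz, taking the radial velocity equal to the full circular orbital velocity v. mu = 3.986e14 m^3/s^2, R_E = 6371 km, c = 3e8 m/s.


r = 8.297094e+06 m
v = sqrt(mu/r) = 6931.1555 m/s (worst-case radial velocity)
f = 6.7 GHz = 6.7e+09 Hz
fd = 2*f*v/c = 2*6.7e+09*6931.1555/3.0e+08
fd = 309591.6121 Hz

309591.6121 Hz


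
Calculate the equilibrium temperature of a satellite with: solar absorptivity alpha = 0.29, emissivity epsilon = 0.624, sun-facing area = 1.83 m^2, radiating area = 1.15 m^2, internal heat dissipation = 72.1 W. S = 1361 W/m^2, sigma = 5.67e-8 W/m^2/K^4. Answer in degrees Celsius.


Numerator = alpha*S*A_sun + Q_int = 0.29*1361*1.83 + 72.1 = 794.3827 W
Denominator = eps*sigma*A_rad = 0.624*5.67e-8*1.15 = 4.068792e-08 W/K^4
T^4 = 1.9523797e+10 K^4
T = 373.8015 K = 100.6515 C

100.6515 degrees Celsius


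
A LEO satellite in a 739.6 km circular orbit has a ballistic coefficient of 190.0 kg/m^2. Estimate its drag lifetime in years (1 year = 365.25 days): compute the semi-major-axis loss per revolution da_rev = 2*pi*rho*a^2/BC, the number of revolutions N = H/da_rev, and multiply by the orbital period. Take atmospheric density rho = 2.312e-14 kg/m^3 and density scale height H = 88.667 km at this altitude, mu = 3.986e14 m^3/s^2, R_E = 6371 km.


a = R_E + alt = 7110.6000 km = 7.1106e+06 m
da_rev = 2*pi*rho*a^2/BC = 2*pi*2.312e-14*(7.1106e+06)^2/190.0 = 0.0386568618 m per revolution
N = H/da_rev = 88667.0000 m / 0.0386568618 m = 2.2936937e+06 revolutions
P = 2*pi*sqrt(a^3/mu) = 5967.2000 s
lifetime = N*P = 2.2936937e+06 * 5967.2000 = 1.3686929e+10 s = 158413.5301 days
years = 158413.5301 / 365.25 = 433.7126 years

433.7126 years


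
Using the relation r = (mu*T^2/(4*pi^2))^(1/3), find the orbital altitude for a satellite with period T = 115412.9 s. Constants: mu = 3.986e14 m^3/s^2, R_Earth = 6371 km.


T = 115412.9 s
r = (mu*T^2/(4*pi^2))^(1/3) = (3.986e14 * 115412.9^2 / (4*pi^2))^(1/3)
r = 5.1234451e+07 m = 51234.4512 km
alt = r - R_E = 51234.4512 - 6371 = 44863.4512 km

44863.4512 km


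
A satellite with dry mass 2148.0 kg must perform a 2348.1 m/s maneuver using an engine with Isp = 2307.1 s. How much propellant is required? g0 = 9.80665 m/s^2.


ve = Isp * g0 = 2307.1 * 9.80665 = 22624.922215 m/s
mass ratio = exp(dv/ve) = exp(2348.1/22624.922215) = 1.10936057
m_prop = m_dry * (mr - 1) = 2148.0 * (1.10936057 - 1)
m_prop = 234.9065 kg

234.9065 kg


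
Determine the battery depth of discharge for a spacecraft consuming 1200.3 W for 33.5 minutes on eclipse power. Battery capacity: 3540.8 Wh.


E_used = P * t / 60 = 1200.3 * 33.5 / 60 = 670.1675 Wh
DOD = E_used / E_total * 100 = 670.1675 / 3540.8 * 100
DOD = 18.9270 %

18.9270 %


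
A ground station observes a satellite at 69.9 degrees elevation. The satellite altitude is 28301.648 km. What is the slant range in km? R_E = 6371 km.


h = 28301.648 km, el = 69.9 deg
d = -R_E*sin(el) + sqrt((R_E*sin(el))^2 + 2*R_E*h + h^2)
d = -6371.0000*sin(1.2200) + sqrt((6371.0000*0.9390943)^2 + 2*6371.0000*28301.648 + 28301.648^2)
d = 28620.4812 km

28620.4812 km


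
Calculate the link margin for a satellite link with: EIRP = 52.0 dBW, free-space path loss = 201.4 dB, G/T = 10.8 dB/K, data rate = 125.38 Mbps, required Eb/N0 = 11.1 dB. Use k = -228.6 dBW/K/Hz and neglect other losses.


C/N0 = EIRP - FSPL + G/T - k = 52.0 - 201.4 + 10.8 - (-228.6)
C/N0 = 90.0000 dB-Hz
R_b = 125.38 Mbps = 1.2538e+08 bps -> 10*log10(R_b) = 80.9823 dB-Hz
Eb/N0 = C/N0 - 10*log10(R_b) = 90.0000 - 80.9823 = 9.0177 dB
Margin = Eb/N0 - Eb/N0_req = 9.0177 - 11.1 = -2.0823 dB (negative margin: link does not close)

-2.0823 dB


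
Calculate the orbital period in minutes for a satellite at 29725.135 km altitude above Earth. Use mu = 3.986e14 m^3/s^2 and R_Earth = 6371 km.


r = 36096.1350 km = 3.6096135e+07 m
T = 2*pi*sqrt(r^3/mu) = 2*pi*sqrt(4.7030772e+22 / 3.986e14)
T = 68249.9401 s = 1137.4990 min

1137.4990 minutes


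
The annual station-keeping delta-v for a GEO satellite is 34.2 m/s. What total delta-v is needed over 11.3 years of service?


dV = rate * years = 34.2 * 11.3
dV = 386.4600 m/s

386.4600 m/s


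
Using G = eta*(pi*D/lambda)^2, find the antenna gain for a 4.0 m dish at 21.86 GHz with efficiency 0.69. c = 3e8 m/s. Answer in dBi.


lambda = c/f = 3e8 / 2.186e+10 = 0.0137237 m
G = eta*(pi*D/lambda)^2 = 0.69*(pi*4.0/0.0137237)^2
G = 578530.9859 (linear)
G = 10*log10(578530.9859) = 57.6233 dBi

57.6233 dBi


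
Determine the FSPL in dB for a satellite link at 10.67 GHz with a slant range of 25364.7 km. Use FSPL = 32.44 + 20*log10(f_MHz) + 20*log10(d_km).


f = 10.67 GHz = 10670.0000 MHz
d = 25364.7 km
FSPL = 32.44 + 20*log10(10670.0000) + 20*log10(25364.7)
FSPL = 32.44 + 80.5633 + 88.0846
FSPL = 201.0879 dB

201.0879 dB


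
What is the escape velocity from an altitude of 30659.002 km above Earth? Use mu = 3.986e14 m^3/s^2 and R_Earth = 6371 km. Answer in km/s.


r = 6371.0 + 30659.002 = 37030.0020 km = 3.7030002e+07 m
v_esc = sqrt(2*mu/r) = sqrt(2*3.986e14 / 3.7030002e+07)
v_esc = 4639.8803 m/s = 4.6399 km/s

4.6399 km/s


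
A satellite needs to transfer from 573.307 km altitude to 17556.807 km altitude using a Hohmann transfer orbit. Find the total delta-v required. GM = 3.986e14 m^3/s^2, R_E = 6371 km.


r1 = 6944.3070 km = 6.944307e+06 m
r2 = 23927.8070 km = 2.3927807e+07 m
dv1 = sqrt(mu/r1)*(sqrt(2*r2/(r1+r2)) - 1) = 1856.4829 m/s
dv2 = sqrt(mu/r2)*(1 - sqrt(2*r1/(r1+r2))) = 1343.9167 m/s
total dv = |dv1| + |dv2| = 1856.4829 + 1343.9167 = 3200.3996 m/s = 3.2004 km/s

3.2004 km/s


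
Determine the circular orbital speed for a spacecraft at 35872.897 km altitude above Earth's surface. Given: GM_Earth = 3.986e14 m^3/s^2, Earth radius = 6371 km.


r = R_E + alt = 6371.0 + 35872.897 = 42243.8970 km = 4.2243897e+07 m
v = sqrt(mu/r) = sqrt(3.986e14 / 4.2243897e+07) = 3071.7556 m/s = 3.0718 km/s

3.0718 km/s


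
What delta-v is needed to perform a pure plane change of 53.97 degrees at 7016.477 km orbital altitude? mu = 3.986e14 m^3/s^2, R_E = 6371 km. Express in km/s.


r = 13387.4770 km = 1.3387477e+07 m
V = sqrt(mu/r) = 5456.5643 m/s
di = 53.97 deg = 0.9419542 rad
dV = 2*V*sin(di/2) = 2*5456.5643*sin(0.4709771)
dV = 4951.9109 m/s = 4.9519 km/s

4.9519 km/s


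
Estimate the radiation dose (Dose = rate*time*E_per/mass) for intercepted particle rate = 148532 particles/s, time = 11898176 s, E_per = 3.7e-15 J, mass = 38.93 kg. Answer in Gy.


Total energy deposited = rate * time * E_per
  = 148532 * 11898176 * 3.7e-15 = 0.006538862 J
Dose = E_total / mass = 0.006538862 / 38.93
Dose = 1.6796459e-04 Gy

1.6796e-04 Gy


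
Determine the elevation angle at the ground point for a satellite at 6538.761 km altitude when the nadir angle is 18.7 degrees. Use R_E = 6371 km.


r = R_E + alt = 12909.7610 km
Law of sines in the satellite / Earth-center / ground-point triangle:
  sin(nadir)/R_E = sin(90 + el)/r  =>  cos(el) = (r/R_E)*sin(nadir)
cos(el) = (12909.7610 / 6371.0000) * sin(18.7 deg) = 0.6496684
el = arccos(0.6496684) = 49.4834 deg
(Earth-central angle = 90 - nadir - el = 21.8166 deg)

49.4834 degrees


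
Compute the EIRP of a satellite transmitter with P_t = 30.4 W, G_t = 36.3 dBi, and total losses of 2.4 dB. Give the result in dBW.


Pt = 30.4 W = 14.8287 dBW
EIRP = Pt_dBW + Gt - losses = 14.8287 + 36.3 - 2.4 = 48.7287 dBW

48.7287 dBW


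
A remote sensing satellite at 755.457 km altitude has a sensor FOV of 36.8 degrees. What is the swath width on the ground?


FOV = 36.8 deg = 0.6422812 rad
swath = 2 * alt * tan(FOV/2) = 2 * 755.457 * tan(0.3211406)
swath = 2 * 755.457 * 0.3326557
swath = 502.6142 km

502.6142 km


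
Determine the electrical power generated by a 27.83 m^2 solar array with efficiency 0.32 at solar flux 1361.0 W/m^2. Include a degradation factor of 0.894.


P = area * eta * S * degradation
P = 27.83 * 0.32 * 1361.0 * 0.894
P = 10835.7463 W

10835.7463 W


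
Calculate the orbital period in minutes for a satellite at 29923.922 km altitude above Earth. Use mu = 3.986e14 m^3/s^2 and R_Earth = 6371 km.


r = 36294.9220 km = 3.6294922e+07 m
T = 2*pi*sqrt(r^3/mu) = 2*pi*sqrt(4.7812076e+22 / 3.986e14)
T = 68814.5101 s = 1146.9085 min

1146.9085 minutes


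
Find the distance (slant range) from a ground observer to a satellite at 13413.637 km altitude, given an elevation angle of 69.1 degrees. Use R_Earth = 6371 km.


h = 13413.637 km, el = 69.1 deg
d = -R_E*sin(el) + sqrt((R_E*sin(el))^2 + 2*R_E*h + h^2)
d = -6371.0000*sin(1.2060) + sqrt((6371.0000*0.9342045)^2 + 2*6371.0000*13413.637 + 13413.637^2)
d = 13701.8431 km

13701.8431 km


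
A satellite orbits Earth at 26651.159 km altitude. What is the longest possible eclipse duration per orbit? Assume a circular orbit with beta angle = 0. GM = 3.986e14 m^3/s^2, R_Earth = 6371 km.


r = 33022.1590 km
T = 995.3325 min
Eclipse fraction = arcsin(R_E/r)/pi = arcsin(6371.0000/33022.1590)/pi
= arcsin(0.1929311)/pi = 0.06179937
Eclipse duration = 0.06179937 * 995.3325 = 61.5109 min

61.5109 minutes


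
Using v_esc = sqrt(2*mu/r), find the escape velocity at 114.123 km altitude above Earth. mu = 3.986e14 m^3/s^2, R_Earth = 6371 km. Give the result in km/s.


r = 6371.0 + 114.123 = 6485.1230 km = 6.485123e+06 m
v_esc = sqrt(2*mu/r) = sqrt(2*3.986e14 / 6.485123e+06)
v_esc = 11087.2678 m/s = 11.0873 km/s

11.0873 km/s


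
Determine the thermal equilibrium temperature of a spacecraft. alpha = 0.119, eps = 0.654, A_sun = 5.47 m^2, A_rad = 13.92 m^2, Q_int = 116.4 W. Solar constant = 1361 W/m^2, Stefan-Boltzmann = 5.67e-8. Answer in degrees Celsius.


Numerator = alpha*S*A_sun + Q_int = 0.119*1361*5.47 + 116.4 = 1002.3157 W
Denominator = eps*sigma*A_rad = 0.654*5.67e-8*13.92 = 5.1617866e-07 W/K^4
T^4 = 1.9418e+09 K^4
T = 209.9187 K = -63.2313 C

-63.2313 degrees Celsius


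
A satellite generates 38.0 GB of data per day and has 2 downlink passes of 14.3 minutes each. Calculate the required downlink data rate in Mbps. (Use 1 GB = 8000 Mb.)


total contact time = 2 * 14.3 * 60 = 1716.0000 s
data = 38.0 GB = 304000.0000 Mb
rate = 304000.0000 / 1716.0000 = 177.1562 Mbps

177.1562 Mbps


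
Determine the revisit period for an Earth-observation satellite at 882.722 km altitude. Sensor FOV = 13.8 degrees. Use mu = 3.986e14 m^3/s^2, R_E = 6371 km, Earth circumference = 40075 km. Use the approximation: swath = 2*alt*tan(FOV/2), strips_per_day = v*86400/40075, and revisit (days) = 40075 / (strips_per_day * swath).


swath = 2*882.722*tan(0.1204277) = 213.6422 km
v = sqrt(mu/r) = 7412.9009 m/s = 7.4129 km/s
strips/day = v*86400/40075 = 7.4129*86400/40075 = 15.9819
coverage/day = strips * swath = 15.9819 * 213.6422 = 3414.4082 km
revisit = 40075 / 3414.4082 = 11.7370 days

11.7370 days


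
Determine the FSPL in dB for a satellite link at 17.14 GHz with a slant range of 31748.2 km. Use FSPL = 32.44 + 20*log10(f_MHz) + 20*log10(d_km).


f = 17.14 GHz = 17140.0000 MHz
d = 31748.2 km
FSPL = 32.44 + 20*log10(17140.0000) + 20*log10(31748.2)
FSPL = 32.44 + 84.6802 + 90.0344
FSPL = 207.1546 dB

207.1546 dB


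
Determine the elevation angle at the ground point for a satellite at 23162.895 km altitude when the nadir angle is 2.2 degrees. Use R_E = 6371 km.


r = R_E + alt = 29533.8950 km
Law of sines in the satellite / Earth-center / ground-point triangle:
  sin(nadir)/R_E = sin(90 + el)/r  =>  cos(el) = (r/R_E)*sin(nadir)
cos(el) = (29533.8950 / 6371.0000) * sin(2.2 deg) = 0.1779535
el = arccos(0.1779535) = 79.7494 deg
(Earth-central angle = 90 - nadir - el = 8.0506 deg)

79.7494 degrees


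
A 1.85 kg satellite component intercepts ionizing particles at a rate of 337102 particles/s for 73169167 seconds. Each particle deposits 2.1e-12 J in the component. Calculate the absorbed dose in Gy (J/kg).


Total energy deposited = rate * time * E_per
  = 337102 * 73169167 * 2.1e-12 = 51.7975 J
Dose = E_total / mass = 51.7975 / 1.85
Dose = 27.9986 Gy

27.9986 Gy


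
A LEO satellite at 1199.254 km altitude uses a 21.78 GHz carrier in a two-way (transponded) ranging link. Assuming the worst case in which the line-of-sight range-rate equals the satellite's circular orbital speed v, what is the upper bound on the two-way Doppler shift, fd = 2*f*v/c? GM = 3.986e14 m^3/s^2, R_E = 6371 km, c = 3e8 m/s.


r = 7.570254e+06 m
v = sqrt(mu/r) = 7256.2698 m/s (worst-case radial velocity)
f = 21.78 GHz = 2.178e+10 Hz
fd = 2*f*v/c = 2*2.178e+10*7256.2698/3.0e+08
fd = 1.0536104e+06 Hz

1.0536e+06 Hz


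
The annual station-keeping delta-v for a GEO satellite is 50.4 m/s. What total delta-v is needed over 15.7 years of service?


dV = rate * years = 50.4 * 15.7
dV = 791.2800 m/s

791.2800 m/s


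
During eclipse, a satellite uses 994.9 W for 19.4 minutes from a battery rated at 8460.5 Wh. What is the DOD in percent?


E_used = P * t / 60 = 994.9 * 19.4 / 60 = 321.6843 Wh
DOD = E_used / E_total * 100 = 321.6843 / 8460.5 * 100
DOD = 3.8022 %

3.8022 %


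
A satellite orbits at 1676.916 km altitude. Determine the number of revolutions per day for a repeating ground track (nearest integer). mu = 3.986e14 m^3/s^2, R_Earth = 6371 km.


r = 8.047916e+06 m
T = 2*pi*sqrt(r^3/mu) = 7185.1588 s = 119.7526 min
revs/day = 1440 / 119.7526 = 12.0248
Rounded: 12 revolutions per day

12 revolutions per day


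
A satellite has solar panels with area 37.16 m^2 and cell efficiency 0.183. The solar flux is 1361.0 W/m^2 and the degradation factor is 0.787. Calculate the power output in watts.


P = area * eta * S * degradation
P = 37.16 * 0.183 * 1361.0 * 0.787
P = 7283.8275 W

7283.8275 W


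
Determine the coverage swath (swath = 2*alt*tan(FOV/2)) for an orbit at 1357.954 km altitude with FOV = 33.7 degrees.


FOV = 33.7 deg = 0.588176 rad
swath = 2 * alt * tan(FOV/2) = 2 * 1357.954 * tan(0.294088)
swath = 2 * 1357.954 * 0.3028703
swath = 822.5678 km

822.5678 km


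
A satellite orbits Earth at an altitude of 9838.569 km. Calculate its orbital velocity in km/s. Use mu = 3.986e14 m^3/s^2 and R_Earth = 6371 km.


r = R_E + alt = 6371.0 + 9838.569 = 16209.5690 km = 1.6209569e+07 m
v = sqrt(mu/r) = sqrt(3.986e14 / 1.6209569e+07) = 4958.8722 m/s = 4.9589 km/s

4.9589 km/s


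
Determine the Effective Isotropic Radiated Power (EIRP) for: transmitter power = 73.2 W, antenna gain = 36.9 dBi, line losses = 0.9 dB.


Pt = 73.2 W = 18.6451 dBW
EIRP = Pt_dBW + Gt - losses = 18.6451 + 36.9 - 0.9 = 54.6451 dBW

54.6451 dBW


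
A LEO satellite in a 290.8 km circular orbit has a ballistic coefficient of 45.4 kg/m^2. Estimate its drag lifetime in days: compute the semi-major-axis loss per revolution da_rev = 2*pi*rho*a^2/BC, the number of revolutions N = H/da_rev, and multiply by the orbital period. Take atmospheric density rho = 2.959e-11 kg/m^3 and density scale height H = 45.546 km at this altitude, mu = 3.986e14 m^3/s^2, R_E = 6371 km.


a = R_E + alt = 6661.8000 km = 6.6618e+06 m
da_rev = 2*pi*rho*a^2/BC = 2*pi*2.959e-11*(6.6618e+06)^2/45.4 = 181.740685 m per revolution
N = H/da_rev = 45546.0000 m / 181.740685 m = 250.6098 revolutions
P = 2*pi*sqrt(a^3/mu) = 5411.2626 s
lifetime = N*P = 250.6098 * 5411.2626 = 1.3561155e+06 s = 15.6958 days

15.6958 days


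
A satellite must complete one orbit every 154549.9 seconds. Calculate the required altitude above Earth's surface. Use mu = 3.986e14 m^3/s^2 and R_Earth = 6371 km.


T = 154549.9 s
r = (mu*T^2/(4*pi^2))^(1/3) = (3.986e14 * 154549.9^2 / (4*pi^2))^(1/3)
r = 6.2245076e+07 m = 62245.0765 km
alt = r - R_E = 62245.0765 - 6371 = 55874.0765 km

55874.0765 km


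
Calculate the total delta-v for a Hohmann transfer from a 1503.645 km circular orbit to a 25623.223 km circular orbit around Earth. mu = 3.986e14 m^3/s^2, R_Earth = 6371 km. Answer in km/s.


r1 = 7874.6450 km = 7.874645e+06 m
r2 = 31994.2230 km = 3.1994223e+07 m
dv1 = sqrt(mu/r1)*(sqrt(2*r2/(r1+r2)) - 1) = 1898.7218 m/s
dv2 = sqrt(mu/r2)*(1 - sqrt(2*r1/(r1+r2))) = 1311.2265 m/s
total dv = |dv1| + |dv2| = 1898.7218 + 1311.2265 = 3209.9483 m/s = 3.2099 km/s

3.2099 km/s


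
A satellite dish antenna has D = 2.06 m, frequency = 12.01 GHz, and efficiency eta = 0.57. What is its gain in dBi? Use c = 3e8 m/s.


lambda = c/f = 3e8 / 1.201e+10 = 0.02497918 m
G = eta*(pi*D/lambda)^2 = 0.57*(pi*2.06/0.02497918)^2
G = 38260.6679 (linear)
G = 10*log10(38260.6679) = 45.8275 dBi

45.8275 dBi


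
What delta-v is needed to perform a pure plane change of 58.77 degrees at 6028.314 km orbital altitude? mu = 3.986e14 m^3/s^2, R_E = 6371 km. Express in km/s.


r = 12399.3140 km = 1.2399314e+07 m
V = sqrt(mu/r) = 5669.8271 m/s
di = 58.77 deg = 1.0257 rad
dV = 2*V*sin(di/2) = 2*5669.8271*sin(0.512865)
dV = 5564.0923 m/s = 5.5641 km/s

5.5641 km/s


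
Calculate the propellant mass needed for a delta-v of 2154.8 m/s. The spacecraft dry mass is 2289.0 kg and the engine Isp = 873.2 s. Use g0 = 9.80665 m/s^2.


ve = Isp * g0 = 873.2 * 9.80665 = 8563.166780 m/s
mass ratio = exp(dv/ve) = exp(2154.8/8563.166780) = 1.28612765
m_prop = m_dry * (mr - 1) = 2289.0 * (1.28612765 - 1)
m_prop = 654.9462 kg

654.9462 kg


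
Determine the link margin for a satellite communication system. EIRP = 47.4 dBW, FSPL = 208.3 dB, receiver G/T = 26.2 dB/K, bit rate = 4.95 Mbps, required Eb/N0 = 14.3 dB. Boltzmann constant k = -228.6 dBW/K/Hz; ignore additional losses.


C/N0 = EIRP - FSPL + G/T - k = 47.4 - 208.3 + 26.2 - (-228.6)
C/N0 = 93.9000 dB-Hz
R_b = 4.95 Mbps = 4.95e+06 bps -> 10*log10(R_b) = 66.9461 dB-Hz
Eb/N0 = C/N0 - 10*log10(R_b) = 93.9000 - 66.9461 = 26.9539 dB
Margin = Eb/N0 - Eb/N0_req = 26.9539 - 14.3 = 12.6539 dB (link closes)

12.6539 dB


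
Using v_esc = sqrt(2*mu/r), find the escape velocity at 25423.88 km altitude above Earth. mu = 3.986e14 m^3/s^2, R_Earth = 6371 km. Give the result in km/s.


r = 6371.0 + 25423.88 = 31794.8800 km = 3.179488e+07 m
v_esc = sqrt(2*mu/r) = sqrt(2*3.986e14 / 3.179488e+07)
v_esc = 5007.3166 m/s = 5.0073 km/s

5.0073 km/s


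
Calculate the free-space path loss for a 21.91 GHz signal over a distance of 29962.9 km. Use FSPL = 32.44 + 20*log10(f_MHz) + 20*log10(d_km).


f = 21.91 GHz = 21910.0000 MHz
d = 29962.9 km
FSPL = 32.44 + 20*log10(21910.0000) + 20*log10(29962.9)
FSPL = 32.44 + 86.8128 + 89.5317
FSPL = 208.7845 dB

208.7845 dB


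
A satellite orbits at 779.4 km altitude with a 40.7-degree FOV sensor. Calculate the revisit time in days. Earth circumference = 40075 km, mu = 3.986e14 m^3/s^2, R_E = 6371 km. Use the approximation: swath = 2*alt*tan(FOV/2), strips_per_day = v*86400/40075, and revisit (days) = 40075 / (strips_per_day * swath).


swath = 2*779.4*tan(0.3551745) = 578.1646 km
v = sqrt(mu/r) = 7466.2663 m/s = 7.4663 km/s
strips/day = v*86400/40075 = 7.4663*86400/40075 = 16.0970
coverage/day = strips * swath = 16.0970 * 578.1646 = 9306.6883 km
revisit = 40075 / 9306.6883 = 4.3060 days

4.3060 days


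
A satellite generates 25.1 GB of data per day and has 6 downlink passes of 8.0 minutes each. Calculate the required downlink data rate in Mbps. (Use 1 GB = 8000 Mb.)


total contact time = 6 * 8.0 * 60 = 2880.0000 s
data = 25.1 GB = 200800.0000 Mb
rate = 200800.0000 / 2880.0000 = 69.7222 Mbps

69.7222 Mbps


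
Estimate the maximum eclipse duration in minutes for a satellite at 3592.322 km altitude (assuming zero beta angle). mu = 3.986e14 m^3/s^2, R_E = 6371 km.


r = 9963.3220 km
T = 164.9553 min
Eclipse fraction = arcsin(R_E/r)/pi = arcsin(6371.0000/9963.3220)/pi
= arcsin(0.6394454)/pi = 0.220836
Eclipse duration = 0.220836 * 164.9553 = 36.4281 min

36.4281 minutes


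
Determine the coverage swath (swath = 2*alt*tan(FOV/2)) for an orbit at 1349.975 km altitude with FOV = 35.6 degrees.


FOV = 35.6 deg = 0.6213372 rad
swath = 2 * alt * tan(FOV/2) = 2 * 1349.975 * tan(0.3106686)
swath = 2 * 1349.975 * 0.3210649
swath = 866.8591 km

866.8591 km


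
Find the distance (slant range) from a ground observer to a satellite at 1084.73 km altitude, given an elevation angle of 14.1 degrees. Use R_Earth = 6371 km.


h = 1084.73 km, el = 14.1 deg
d = -R_E*sin(el) + sqrt((R_E*sin(el))^2 + 2*R_E*h + h^2)
d = -6371.0000*sin(0.2460914) + sqrt((6371.0000*0.243615)^2 + 2*6371.0000*1084.73 + 1084.73^2)
d = 2620.1217 km

2620.1217 km


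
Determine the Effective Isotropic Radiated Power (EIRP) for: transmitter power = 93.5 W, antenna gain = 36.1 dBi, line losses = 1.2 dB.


Pt = 93.5 W = 19.7081 dBW
EIRP = Pt_dBW + Gt - losses = 19.7081 + 36.1 - 1.2 = 54.6081 dBW

54.6081 dBW


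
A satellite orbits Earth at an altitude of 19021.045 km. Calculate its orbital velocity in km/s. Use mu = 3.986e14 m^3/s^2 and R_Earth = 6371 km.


r = R_E + alt = 6371.0 + 19021.045 = 25392.0450 km = 2.5392045e+07 m
v = sqrt(mu/r) = sqrt(3.986e14 / 2.5392045e+07) = 3962.0487 m/s = 3.9620 km/s

3.9620 km/s


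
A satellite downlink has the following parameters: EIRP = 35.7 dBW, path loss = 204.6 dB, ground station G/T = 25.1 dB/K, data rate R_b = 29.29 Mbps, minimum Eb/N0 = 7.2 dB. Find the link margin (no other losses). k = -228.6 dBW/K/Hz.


C/N0 = EIRP - FSPL + G/T - k = 35.7 - 204.6 + 25.1 - (-228.6)
C/N0 = 84.8000 dB-Hz
R_b = 29.29 Mbps = 2.929e+07 bps -> 10*log10(R_b) = 74.6672 dB-Hz
Eb/N0 = C/N0 - 10*log10(R_b) = 84.8000 - 74.6672 = 10.1328 dB
Margin = Eb/N0 - Eb/N0_req = 10.1328 - 7.2 = 2.9328 dB (link closes)

2.9328 dB


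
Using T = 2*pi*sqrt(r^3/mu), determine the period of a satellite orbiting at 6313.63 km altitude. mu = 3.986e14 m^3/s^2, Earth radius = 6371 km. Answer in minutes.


r = 12684.6300 km = 1.268463e+07 m
T = 2*pi*sqrt(r^3/mu) = 2*pi*sqrt(2.0409549e+21 / 3.986e14)
T = 14217.6535 s = 236.9609 min

236.9609 minutes


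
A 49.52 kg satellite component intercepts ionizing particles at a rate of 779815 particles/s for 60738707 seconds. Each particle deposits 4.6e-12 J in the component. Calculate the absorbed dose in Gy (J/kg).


Total energy deposited = rate * time * E_per
  = 779815 * 60738707 * 4.6e-12 = 217.8788 J
Dose = E_total / mass = 217.8788 / 49.52
Dose = 4.3998 Gy

4.3998 Gy


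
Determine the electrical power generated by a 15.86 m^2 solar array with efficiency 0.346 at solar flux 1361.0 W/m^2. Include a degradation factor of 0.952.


P = area * eta * S * degradation
P = 15.86 * 0.346 * 1361.0 * 0.952
P = 7110.0778 W

7110.0778 W


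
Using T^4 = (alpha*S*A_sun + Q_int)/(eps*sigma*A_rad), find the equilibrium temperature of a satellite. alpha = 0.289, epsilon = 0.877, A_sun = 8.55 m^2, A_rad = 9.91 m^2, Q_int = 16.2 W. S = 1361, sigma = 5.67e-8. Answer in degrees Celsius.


Numerator = alpha*S*A_sun + Q_int = 0.289*1361*8.55 + 16.2 = 3379.1629 W
Denominator = eps*sigma*A_rad = 0.877*5.67e-8*9.91 = 4.9278367e-07 W/K^4
T^4 = 6.8572949e+09 K^4
T = 287.7652 K = 14.6152 C

14.6152 degrees Celsius


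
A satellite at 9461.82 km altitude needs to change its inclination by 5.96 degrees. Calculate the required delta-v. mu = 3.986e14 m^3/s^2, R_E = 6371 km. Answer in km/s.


r = 15832.8200 km = 1.583282e+07 m
V = sqrt(mu/r) = 5017.5246 m/s
di = 5.96 deg = 0.1040216 rad
dV = 2*V*sin(di/2) = 2*5017.5246*sin(0.05201081)
dV = 521.6958 m/s = 0.5216958 km/s

0.5217 km/s


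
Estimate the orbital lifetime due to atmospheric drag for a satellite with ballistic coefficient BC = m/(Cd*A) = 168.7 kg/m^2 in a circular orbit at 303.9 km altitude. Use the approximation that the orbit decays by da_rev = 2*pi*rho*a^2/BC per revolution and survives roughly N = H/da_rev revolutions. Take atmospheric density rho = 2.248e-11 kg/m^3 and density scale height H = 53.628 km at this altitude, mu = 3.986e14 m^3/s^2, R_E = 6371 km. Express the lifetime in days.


a = R_E + alt = 6674.9000 km = 6.6749e+06 m
da_rev = 2*pi*rho*a^2/BC = 2*pi*2.248e-11*(6.6749e+06)^2/168.7 = 37.303589 m per revolution
N = H/da_rev = 53628.0000 m / 37.303589 m = 1437.6097 revolutions
P = 2*pi*sqrt(a^3/mu) = 5427.2317 s
lifetime = N*P = 1437.6097 * 5427.2317 = 7.8022408e+06 s = 90.3037 days

90.3037 days


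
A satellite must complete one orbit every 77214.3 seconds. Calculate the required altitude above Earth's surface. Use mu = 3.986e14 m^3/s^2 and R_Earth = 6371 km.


T = 77214.3 s
r = (mu*T^2/(4*pi^2))^(1/3) = (3.986e14 * 77214.3^2 / (4*pi^2))^(1/3)
r = 3.9191421e+07 m = 39191.4211 km
alt = r - R_E = 39191.4211 - 6371 = 32820.4211 km

32820.4211 km


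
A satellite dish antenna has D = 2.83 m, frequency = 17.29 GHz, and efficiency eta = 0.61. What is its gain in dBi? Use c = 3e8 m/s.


lambda = c/f = 3e8 / 1.729e+10 = 0.01735107 m
G = eta*(pi*D/lambda)^2 = 0.61*(pi*2.83/0.01735107)^2
G = 160158.4764 (linear)
G = 10*log10(160158.4764) = 52.0455 dBi

52.0455 dBi


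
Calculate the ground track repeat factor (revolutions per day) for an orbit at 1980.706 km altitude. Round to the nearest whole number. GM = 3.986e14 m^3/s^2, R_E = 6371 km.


r = 8.351706e+06 m
T = 2*pi*sqrt(r^3/mu) = 7595.8087 s = 126.5968 min
revs/day = 1440 / 126.5968 = 11.3747
Rounded: 11 revolutions per day

11 revolutions per day


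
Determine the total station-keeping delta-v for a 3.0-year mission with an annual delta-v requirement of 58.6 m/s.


dV = rate * years = 58.6 * 3.0
dV = 175.8000 m/s

175.8000 m/s


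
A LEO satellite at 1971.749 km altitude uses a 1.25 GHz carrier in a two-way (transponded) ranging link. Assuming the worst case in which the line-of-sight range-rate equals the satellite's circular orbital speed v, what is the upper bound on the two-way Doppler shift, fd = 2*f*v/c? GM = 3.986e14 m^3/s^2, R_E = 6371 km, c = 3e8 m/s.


r = 8.342749e+06 m
v = sqrt(mu/r) = 6912.1644 m/s (worst-case radial velocity)
f = 1.25 GHz = 1.25e+09 Hz
fd = 2*f*v/c = 2*1.25e+09*6912.1644/3.0e+08
fd = 57601.3699 Hz

57601.3699 Hz


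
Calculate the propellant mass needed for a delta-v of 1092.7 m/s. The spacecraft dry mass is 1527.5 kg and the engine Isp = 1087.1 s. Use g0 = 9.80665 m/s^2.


ve = Isp * g0 = 1087.1 * 9.80665 = 10660.809215 m/s
mass ratio = exp(dv/ve) = exp(1092.7/10660.809215) = 1.10793388
m_prop = m_dry * (mr - 1) = 1527.5 * (1.10793388 - 1)
m_prop = 164.8690 kg

164.8690 kg


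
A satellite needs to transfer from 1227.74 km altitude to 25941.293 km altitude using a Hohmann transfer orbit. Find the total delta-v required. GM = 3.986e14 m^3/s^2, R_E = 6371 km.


r1 = 7598.7400 km = 7.59874e+06 m
r2 = 32312.2930 km = 3.2312293e+07 m
dv1 = sqrt(mu/r1)*(sqrt(2*r2/(r1+r2)) - 1) = 1973.5094 m/s
dv2 = sqrt(mu/r2)*(1 - sqrt(2*r1/(r1+r2))) = 1344.9195 m/s
total dv = |dv1| + |dv2| = 1973.5094 + 1344.9195 = 3318.4289 m/s = 3.3184 km/s

3.3184 km/s


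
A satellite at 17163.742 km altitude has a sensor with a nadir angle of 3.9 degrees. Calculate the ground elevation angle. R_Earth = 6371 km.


r = R_E + alt = 23534.7420 km
Law of sines in the satellite / Earth-center / ground-point triangle:
  sin(nadir)/R_E = sin(90 + el)/r  =>  cos(el) = (r/R_E)*sin(nadir)
cos(el) = (23534.7420 / 6371.0000) * sin(3.9 deg) = 0.2512513
el = arccos(0.2512513) = 75.4484 deg
(Earth-central angle = 90 - nadir - el = 10.6516 deg)

75.4484 degrees


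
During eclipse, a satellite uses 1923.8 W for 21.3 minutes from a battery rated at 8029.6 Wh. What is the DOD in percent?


E_used = P * t / 60 = 1923.8 * 21.3 / 60 = 682.9490 Wh
DOD = E_used / E_total * 100 = 682.9490 / 8029.6 * 100
DOD = 8.5054 %

8.5054 %


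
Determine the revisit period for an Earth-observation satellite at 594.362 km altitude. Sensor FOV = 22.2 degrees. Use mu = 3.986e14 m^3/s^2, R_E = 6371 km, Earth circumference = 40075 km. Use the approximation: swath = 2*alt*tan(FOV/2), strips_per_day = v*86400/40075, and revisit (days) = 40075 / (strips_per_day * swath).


swath = 2*594.362*tan(0.1937315) = 233.2184 km
v = sqrt(mu/r) = 7564.7887 m/s = 7.5648 km/s
strips/day = v*86400/40075 = 7.5648*86400/40075 = 16.3094
coverage/day = strips * swath = 16.3094 * 233.2184 = 3803.6433 km
revisit = 40075 / 3803.6433 = 10.5360 days

10.5360 days


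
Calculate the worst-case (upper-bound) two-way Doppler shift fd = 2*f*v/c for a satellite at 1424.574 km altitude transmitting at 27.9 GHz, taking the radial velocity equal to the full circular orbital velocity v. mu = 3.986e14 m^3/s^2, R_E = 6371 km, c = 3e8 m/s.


r = 7.795574e+06 m
v = sqrt(mu/r) = 7150.6348 m/s (worst-case radial velocity)
f = 27.9 GHz = 2.79e+10 Hz
fd = 2*f*v/c = 2*2.79e+10*7150.6348/3.0e+08
fd = 1.3300181e+06 Hz

1.3300e+06 Hz


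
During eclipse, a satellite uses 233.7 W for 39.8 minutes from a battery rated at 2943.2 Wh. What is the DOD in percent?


E_used = P * t / 60 = 233.7 * 39.8 / 60 = 155.0210 Wh
DOD = E_used / E_total * 100 = 155.0210 / 2943.2 * 100
DOD = 5.2671 %

5.2671 %


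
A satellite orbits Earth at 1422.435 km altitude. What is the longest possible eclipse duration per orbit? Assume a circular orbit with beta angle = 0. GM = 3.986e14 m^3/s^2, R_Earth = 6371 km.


r = 7793.4350 km
T = 114.1178 min
Eclipse fraction = arcsin(R_E/r)/pi = arcsin(6371.0000/7793.4350)/pi
= arcsin(0.8174829)/pi = 0.3046312
Eclipse duration = 0.3046312 * 114.1178 = 34.7638 min

34.7638 minutes


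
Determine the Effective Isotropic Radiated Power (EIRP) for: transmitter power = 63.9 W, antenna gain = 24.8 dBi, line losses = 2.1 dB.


Pt = 63.9 W = 18.0550 dBW
EIRP = Pt_dBW + Gt - losses = 18.0550 + 24.8 - 2.1 = 40.7550 dBW

40.7550 dBW


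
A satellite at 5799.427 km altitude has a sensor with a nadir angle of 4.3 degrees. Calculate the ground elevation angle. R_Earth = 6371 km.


r = R_E + alt = 12170.4270 km
Law of sines in the satellite / Earth-center / ground-point triangle:
  sin(nadir)/R_E = sin(90 + el)/r  =>  cos(el) = (r/R_E)*sin(nadir)
cos(el) = (12170.4270 / 6371.0000) * sin(4.3 deg) = 0.1432308
el = arccos(0.1432308) = 81.7652 deg
(Earth-central angle = 90 - nadir - el = 3.9348 deg)

81.7652 degrees


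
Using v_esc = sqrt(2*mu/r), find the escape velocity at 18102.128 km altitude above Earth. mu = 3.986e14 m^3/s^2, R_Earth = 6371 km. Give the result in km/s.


r = 6371.0 + 18102.128 = 24473.1280 km = 2.4473128e+07 m
v_esc = sqrt(2*mu/r) = sqrt(2*3.986e14 / 2.4473128e+07)
v_esc = 5707.4078 m/s = 5.7074 km/s

5.7074 km/s


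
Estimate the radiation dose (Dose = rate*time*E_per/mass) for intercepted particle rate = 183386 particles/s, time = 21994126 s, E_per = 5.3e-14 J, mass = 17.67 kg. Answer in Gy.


Total energy deposited = rate * time * E_per
  = 183386 * 21994126 * 5.3e-14 = 0.213771 J
Dose = E_total / mass = 0.213771 / 17.67
Dose = 0.01209796 Gy

0.0121 Gy


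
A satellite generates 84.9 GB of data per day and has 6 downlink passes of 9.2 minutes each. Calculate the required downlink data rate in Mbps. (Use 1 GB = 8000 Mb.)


total contact time = 6 * 9.2 * 60 = 3312.0000 s
data = 84.9 GB = 679200.0000 Mb
rate = 679200.0000 / 3312.0000 = 205.0725 Mbps

205.0725 Mbps


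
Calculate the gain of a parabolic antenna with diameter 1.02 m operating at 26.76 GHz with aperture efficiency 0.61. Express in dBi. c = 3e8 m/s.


lambda = c/f = 3e8 / 2.676e+10 = 0.01121076 m
G = eta*(pi*D/lambda)^2 = 0.61*(pi*1.02/0.01121076)^2
G = 49837.8883 (linear)
G = 10*log10(49837.8883) = 46.9756 dBi

46.9756 dBi


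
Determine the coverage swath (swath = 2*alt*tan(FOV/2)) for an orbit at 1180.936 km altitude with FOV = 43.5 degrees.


FOV = 43.5 deg = 0.7592182 rad
swath = 2 * alt * tan(FOV/2) = 2 * 1180.936 * tan(0.3796091)
swath = 2 * 1180.936 * 0.3989595
swath = 942.2914 km

942.2914 km


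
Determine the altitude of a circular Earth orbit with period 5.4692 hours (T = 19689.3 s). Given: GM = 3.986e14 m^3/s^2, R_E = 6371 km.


T = 19689.3 s
r = (mu*T^2/(4*pi^2))^(1/3) = (3.986e14 * 19689.3^2 / (4*pi^2))^(1/3)
r = 1.5759631e+07 m = 15759.6307 km
alt = r - R_E = 15759.6307 - 6371 = 9388.6307 km

9388.6307 km


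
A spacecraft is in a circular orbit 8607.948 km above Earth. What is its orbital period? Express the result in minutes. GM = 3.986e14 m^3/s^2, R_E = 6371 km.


r = 14978.9480 km = 1.4978948e+07 m
T = 2*pi*sqrt(r^3/mu) = 2*pi*sqrt(3.3608098e+21 / 3.986e14)
T = 18244.5515 s = 304.0759 min

304.0759 minutes


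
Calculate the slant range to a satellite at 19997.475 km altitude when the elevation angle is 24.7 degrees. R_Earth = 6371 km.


h = 19997.475 km, el = 24.7 deg
d = -R_E*sin(el) + sqrt((R_E*sin(el))^2 + 2*R_E*h + h^2)
d = -6371.0000*sin(0.4310963) + sqrt((6371.0000*0.4178671)^2 + 2*6371.0000*19997.475 + 19997.475^2)
d = 23063.1320 km

23063.1320 km


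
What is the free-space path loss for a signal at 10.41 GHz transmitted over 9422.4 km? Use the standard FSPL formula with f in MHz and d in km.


f = 10.41 GHz = 10410.0000 MHz
d = 9422.4 km
FSPL = 32.44 + 20*log10(10410.0000) + 20*log10(9422.4)
FSPL = 32.44 + 80.3490 + 79.4832
FSPL = 192.2722 dB

192.2722 dB


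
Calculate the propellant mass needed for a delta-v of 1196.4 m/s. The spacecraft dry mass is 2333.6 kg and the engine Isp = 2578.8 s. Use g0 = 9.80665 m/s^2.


ve = Isp * g0 = 2578.8 * 9.80665 = 25289.389020 m/s
mass ratio = exp(dv/ve) = exp(1196.4/25289.389020) = 1.04844528
m_prop = m_dry * (mr - 1) = 2333.6 * (1.04844528 - 1)
m_prop = 113.0519 kg

113.0519 kg


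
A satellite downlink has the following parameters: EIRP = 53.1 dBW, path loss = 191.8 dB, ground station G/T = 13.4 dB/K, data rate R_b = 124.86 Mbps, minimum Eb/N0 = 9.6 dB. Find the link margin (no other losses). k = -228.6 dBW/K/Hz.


C/N0 = EIRP - FSPL + G/T - k = 53.1 - 191.8 + 13.4 - (-228.6)
C/N0 = 103.3000 dB-Hz
R_b = 124.86 Mbps = 1.2486e+08 bps -> 10*log10(R_b) = 80.9642 dB-Hz
Eb/N0 = C/N0 - 10*log10(R_b) = 103.3000 - 80.9642 = 22.3358 dB
Margin = Eb/N0 - Eb/N0_req = 22.3358 - 9.6 = 12.7358 dB (link closes)

12.7358 dB


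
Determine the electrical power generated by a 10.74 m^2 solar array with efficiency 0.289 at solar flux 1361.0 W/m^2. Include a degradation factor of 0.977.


P = area * eta * S * degradation
P = 10.74 * 0.289 * 1361.0 * 0.977
P = 4127.1933 W

4127.1933 W


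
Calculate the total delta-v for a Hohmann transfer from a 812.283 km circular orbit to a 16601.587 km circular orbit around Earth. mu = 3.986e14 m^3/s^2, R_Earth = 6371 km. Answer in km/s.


r1 = 7183.2830 km = 7.183283e+06 m
r2 = 22972.5870 km = 2.2972587e+07 m
dv1 = sqrt(mu/r1)*(sqrt(2*r2/(r1+r2)) - 1) = 1745.6190 m/s
dv2 = sqrt(mu/r2)*(1 - sqrt(2*r1/(r1+r2))) = 1290.3584 m/s
total dv = |dv1| + |dv2| = 1745.6190 + 1290.3584 = 3035.9774 m/s = 3.0360 km/s

3.0360 km/s


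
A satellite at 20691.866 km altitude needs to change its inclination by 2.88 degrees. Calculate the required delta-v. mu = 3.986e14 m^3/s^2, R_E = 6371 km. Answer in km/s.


r = 27062.8660 km = 2.7062866e+07 m
V = sqrt(mu/r) = 3837.7948 m/s
di = 2.88 deg = 0.05026548 rad
dV = 2*V*sin(di/2) = 2*3837.7948*sin(0.02513274)
dV = 192.8883 m/s = 0.1928883 km/s

0.1929 km/s


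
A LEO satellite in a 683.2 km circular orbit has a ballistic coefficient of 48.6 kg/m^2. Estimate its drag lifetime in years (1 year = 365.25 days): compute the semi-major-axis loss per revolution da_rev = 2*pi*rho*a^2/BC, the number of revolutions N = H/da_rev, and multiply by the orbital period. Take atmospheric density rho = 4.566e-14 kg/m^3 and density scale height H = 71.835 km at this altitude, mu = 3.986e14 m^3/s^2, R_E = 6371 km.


a = R_E + alt = 7054.2000 km = 7.0542e+06 m
da_rev = 2*pi*rho*a^2/BC = 2*pi*4.566e-14*(7.0542e+06)^2/48.6 = 0.293748085 m per revolution
N = H/da_rev = 71835.0000 m / 0.293748085 m = 244546.2754 revolutions
P = 2*pi*sqrt(a^3/mu) = 5896.3448 s
lifetime = N*P = 244546.2754 * 5896.3448 = 1.4419292e+09 s = 16688.9950 days
years = 16688.9950 / 365.25 = 45.6920 years

45.6920 years


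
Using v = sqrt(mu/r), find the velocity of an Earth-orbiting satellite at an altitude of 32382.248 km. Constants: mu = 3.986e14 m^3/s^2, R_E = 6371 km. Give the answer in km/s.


r = R_E + alt = 6371.0 + 32382.248 = 38753.2480 km = 3.8753248e+07 m
v = sqrt(mu/r) = sqrt(3.986e14 / 3.8753248e+07) = 3207.1154 m/s = 3.2071 km/s

3.2071 km/s


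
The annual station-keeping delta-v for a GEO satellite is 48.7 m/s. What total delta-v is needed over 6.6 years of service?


dV = rate * years = 48.7 * 6.6
dV = 321.4200 m/s

321.4200 m/s


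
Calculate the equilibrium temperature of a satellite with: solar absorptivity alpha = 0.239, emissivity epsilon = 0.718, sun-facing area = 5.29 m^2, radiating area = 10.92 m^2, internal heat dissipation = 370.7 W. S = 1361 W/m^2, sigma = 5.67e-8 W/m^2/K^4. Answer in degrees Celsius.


Numerator = alpha*S*A_sun + Q_int = 0.239*1361*5.29 + 370.7 = 2091.4259 W
Denominator = eps*sigma*A_rad = 0.718*5.67e-8*10.92 = 4.4455975e-07 W/K^4
T^4 = 4.7044878e+09 K^4
T = 261.8955 K = -11.2545 C

-11.2545 degrees Celsius


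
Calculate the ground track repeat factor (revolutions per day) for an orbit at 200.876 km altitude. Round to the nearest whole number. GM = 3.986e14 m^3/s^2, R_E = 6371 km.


r = 6.571876e+06 m
T = 2*pi*sqrt(r^3/mu) = 5302.0676 s = 88.3678 min
revs/day = 1440 / 88.3678 = 16.2955
Rounded: 16 revolutions per day

16 revolutions per day


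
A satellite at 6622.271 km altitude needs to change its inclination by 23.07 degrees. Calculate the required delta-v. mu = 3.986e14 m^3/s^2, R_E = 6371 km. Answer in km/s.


r = 12993.2710 km = 1.2993271e+07 m
V = sqrt(mu/r) = 5538.7198 m/s
di = 23.07 deg = 0.4026475 rad
dV = 2*V*sin(di/2) = 2*5538.7198*sin(0.2013237)
dV = 2215.1168 m/s = 2.2151 km/s

2.2151 km/s
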